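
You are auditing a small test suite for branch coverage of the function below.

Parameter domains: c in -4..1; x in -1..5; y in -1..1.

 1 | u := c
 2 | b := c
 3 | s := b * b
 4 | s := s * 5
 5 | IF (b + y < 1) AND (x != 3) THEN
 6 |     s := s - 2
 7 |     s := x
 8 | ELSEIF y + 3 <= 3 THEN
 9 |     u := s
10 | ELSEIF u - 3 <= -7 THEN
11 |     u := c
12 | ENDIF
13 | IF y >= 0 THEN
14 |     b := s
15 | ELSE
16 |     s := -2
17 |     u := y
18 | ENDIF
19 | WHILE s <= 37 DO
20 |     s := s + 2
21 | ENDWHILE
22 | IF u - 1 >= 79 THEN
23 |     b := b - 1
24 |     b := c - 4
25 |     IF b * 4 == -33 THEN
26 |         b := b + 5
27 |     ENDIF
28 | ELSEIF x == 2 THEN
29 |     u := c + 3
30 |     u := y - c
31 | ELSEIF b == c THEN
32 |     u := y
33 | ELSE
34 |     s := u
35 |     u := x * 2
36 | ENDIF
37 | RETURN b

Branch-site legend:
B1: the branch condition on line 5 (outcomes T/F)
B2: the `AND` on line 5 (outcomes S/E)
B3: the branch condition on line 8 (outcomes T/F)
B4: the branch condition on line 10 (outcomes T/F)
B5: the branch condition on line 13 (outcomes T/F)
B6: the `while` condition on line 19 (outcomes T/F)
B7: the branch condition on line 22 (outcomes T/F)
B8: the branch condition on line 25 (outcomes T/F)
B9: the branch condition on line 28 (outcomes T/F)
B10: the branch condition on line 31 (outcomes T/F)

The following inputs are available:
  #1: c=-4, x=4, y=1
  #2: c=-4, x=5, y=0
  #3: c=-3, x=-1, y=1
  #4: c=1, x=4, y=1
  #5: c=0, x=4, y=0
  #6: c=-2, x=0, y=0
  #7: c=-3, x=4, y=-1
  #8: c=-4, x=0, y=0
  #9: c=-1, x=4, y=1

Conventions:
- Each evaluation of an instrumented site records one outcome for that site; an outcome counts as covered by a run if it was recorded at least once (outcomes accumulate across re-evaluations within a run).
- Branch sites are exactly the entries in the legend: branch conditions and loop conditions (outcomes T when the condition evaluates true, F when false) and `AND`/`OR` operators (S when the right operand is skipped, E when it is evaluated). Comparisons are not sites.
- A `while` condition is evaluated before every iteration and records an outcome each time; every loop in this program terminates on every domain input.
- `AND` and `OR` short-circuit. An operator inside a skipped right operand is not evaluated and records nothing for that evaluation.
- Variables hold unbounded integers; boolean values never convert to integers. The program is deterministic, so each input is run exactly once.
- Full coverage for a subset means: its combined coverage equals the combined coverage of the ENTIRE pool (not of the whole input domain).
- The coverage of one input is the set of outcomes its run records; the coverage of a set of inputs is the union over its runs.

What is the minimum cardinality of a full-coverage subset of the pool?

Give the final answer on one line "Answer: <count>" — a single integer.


test 1 (c=-4, x=4, y=1) fires B2->E, B1->T, B5->T, B6->T, B6->T, B6->T, B6->T, B6->T, B6->T, B6->T, B6->T, B6->T, B6->T, B6->T, ...; hits B1=T, B2=E, B5=T, B6=T, B6=F, B7=F, B9=F, B10=F
test 2 (c=-4, x=5, y=0) fires B2->E, B1->T, B5->T, B6->T, B6->T, B6->T, B6->T, B6->T, B6->T, B6->T, B6->T, B6->T, B6->T, B6->T, ...; hits B1=T, B2=E, B5=T, B6=T, B6=F, B7=F, B9=F, B10=F
test 3 (c=-3, x=-1, y=1) fires B2->E, B1->T, B5->T, B6->T, B6->T, B6->T, B6->T, B6->T, B6->T, B6->T, B6->T, B6->T, B6->T, B6->T, ...; hits B1=T, B2=E, B5=T, B6=T, B6=F, B7=F, B9=F, B10=F
test 4 (c=1, x=4, y=1) fires B2->S, B1->F, B3->F, B4->F, B5->T, B6->T, B6->T, B6->T, B6->T, B6->T, B6->T, B6->T, B6->T, B6->T, ...; hits B1=F, B2=S, B3=F, B4=F, B5=T, B6=T, B6=F, B7=F, B9=F, B10=F
test 5 (c=0, x=4, y=0) fires B2->E, B1->T, B5->T, B6->T, B6->T, B6->T, B6->T, B6->T, B6->T, B6->T, B6->T, B6->T, B6->T, B6->T, ...; hits B1=T, B2=E, B5=T, B6=T, B6=F, B7=F, B9=F, B10=F
test 6 (c=-2, x=0, y=0) fires B2->E, B1->T, B5->T, B6->T, B6->T, B6->T, B6->T, B6->T, B6->T, B6->T, B6->T, B6->T, B6->T, B6->T, ...; hits B1=T, B2=E, B5=T, B6=T, B6=F, B7=F, B9=F, B10=F
test 7 (c=-3, x=4, y=-1) fires B2->E, B1->T, B5->F, B6->T, B6->T, B6->T, B6->T, B6->T, B6->T, B6->T, B6->T, B6->T, B6->T, B6->T, ...; hits B1=T, B2=E, B5=F, B6=T, B6=F, B7=F, B9=F, B10=T
test 8 (c=-4, x=0, y=0) fires B2->E, B1->T, B5->T, B6->T, B6->T, B6->T, B6->T, B6->T, B6->T, B6->T, B6->T, B6->T, B6->T, B6->T, ...; hits B1=T, B2=E, B5=T, B6=T, B6=F, B7=F, B9=F, B10=F
test 9 (c=-1, x=4, y=1) fires B2->E, B1->T, B5->T, B6->T, B6->T, B6->T, B6->T, B6->T, B6->T, B6->T, B6->T, B6->T, B6->T, B6->T, ...; hits B1=T, B2=E, B5=T, B6=T, B6=F, B7=F, B9=F, B10=F
the full pool covers 14 outcomes: B1=T, B1=F, B2=S, B2=E, B3=F, B4=F, B5=T, B5=F, B6=T, B6=F, B7=F, B9=F, B10=T, B10=F
no size-1 subset reaches all 14 outcomes (best union: 10/14)
the canonical winner is {4, 7}: size 2, full 14-outcome coverage, earliest index list among size-2 covers
Answer: 2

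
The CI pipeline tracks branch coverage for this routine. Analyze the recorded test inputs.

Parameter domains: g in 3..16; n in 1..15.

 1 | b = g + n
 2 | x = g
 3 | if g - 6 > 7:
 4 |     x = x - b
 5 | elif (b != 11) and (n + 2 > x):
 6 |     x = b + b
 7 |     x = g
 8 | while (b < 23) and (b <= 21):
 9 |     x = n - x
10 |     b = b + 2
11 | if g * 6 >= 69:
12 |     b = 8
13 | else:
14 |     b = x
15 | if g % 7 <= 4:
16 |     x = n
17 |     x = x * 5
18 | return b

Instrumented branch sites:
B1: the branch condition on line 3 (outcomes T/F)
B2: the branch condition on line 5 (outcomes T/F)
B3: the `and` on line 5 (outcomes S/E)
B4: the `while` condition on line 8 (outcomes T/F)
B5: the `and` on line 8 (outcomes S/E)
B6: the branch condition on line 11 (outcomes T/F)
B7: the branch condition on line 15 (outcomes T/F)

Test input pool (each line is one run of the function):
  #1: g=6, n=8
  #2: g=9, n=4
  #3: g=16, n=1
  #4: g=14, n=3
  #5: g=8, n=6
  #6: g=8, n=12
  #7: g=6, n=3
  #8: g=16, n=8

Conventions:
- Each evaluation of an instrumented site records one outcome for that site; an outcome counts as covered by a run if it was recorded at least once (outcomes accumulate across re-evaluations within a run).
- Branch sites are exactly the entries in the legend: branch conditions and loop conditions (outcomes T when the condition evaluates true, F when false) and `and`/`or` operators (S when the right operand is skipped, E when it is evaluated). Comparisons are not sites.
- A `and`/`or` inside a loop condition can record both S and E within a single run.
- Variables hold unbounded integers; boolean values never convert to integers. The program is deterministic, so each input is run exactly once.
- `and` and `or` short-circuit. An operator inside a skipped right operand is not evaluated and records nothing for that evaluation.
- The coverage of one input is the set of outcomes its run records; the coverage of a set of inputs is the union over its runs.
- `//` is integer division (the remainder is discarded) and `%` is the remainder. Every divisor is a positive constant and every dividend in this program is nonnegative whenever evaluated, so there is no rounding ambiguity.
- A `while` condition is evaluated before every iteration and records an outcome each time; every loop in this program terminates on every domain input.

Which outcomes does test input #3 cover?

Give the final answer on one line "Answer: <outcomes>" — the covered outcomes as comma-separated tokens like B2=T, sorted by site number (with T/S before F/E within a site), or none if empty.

Event log for input #3 (g=16, n=1):
  B1->T, B5->E, B4->T, B5->E, B4->T, B5->E, B4->T, B5->S, B4->F, B6->T
  B7->T
distinct outcomes covered: B1=T, B4=T, B4=F, B5=S, B5=E, B6=T, B7=T

Answer: B1=T, B4=T, B4=F, B5=S, B5=E, B6=T, B7=T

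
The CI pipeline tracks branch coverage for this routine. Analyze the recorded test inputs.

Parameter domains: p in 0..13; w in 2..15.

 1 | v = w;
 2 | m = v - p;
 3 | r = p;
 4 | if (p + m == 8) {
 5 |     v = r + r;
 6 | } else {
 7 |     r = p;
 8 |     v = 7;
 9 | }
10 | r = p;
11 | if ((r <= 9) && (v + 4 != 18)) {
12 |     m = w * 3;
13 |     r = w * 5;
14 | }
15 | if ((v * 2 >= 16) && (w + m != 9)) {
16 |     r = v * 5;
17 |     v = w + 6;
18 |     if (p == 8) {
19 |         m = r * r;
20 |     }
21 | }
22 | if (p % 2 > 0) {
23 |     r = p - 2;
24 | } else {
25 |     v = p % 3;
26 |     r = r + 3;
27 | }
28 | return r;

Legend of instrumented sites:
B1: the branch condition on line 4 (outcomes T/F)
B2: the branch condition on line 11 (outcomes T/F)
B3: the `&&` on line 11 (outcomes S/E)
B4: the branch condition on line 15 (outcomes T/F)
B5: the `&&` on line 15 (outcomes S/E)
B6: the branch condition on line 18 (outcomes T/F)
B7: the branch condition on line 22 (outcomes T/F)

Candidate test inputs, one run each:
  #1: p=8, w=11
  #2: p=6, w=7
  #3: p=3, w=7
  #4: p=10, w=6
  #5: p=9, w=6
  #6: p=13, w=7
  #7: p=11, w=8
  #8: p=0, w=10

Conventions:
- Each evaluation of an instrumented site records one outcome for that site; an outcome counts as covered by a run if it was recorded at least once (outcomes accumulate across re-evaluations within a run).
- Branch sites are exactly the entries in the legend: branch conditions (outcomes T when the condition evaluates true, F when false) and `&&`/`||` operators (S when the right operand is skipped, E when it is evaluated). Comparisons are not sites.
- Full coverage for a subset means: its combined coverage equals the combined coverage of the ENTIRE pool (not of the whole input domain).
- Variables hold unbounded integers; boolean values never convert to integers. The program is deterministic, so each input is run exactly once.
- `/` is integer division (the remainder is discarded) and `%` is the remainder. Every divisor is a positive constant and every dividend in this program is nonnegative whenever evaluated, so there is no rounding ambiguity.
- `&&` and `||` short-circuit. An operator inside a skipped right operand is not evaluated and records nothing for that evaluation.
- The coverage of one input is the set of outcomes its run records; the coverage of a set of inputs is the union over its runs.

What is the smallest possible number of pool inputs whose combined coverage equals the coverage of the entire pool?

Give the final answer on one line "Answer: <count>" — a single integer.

input #1 (p=8, w=11): events B1->F, B3->E, B2->T, B5->S, B4->F, B7->F; covers B1=F, B2=T, B3=E, B4=F, B5=S, B7=F
input #2 (p=6, w=7): events B1->F, B3->E, B2->T, B5->S, B4->F, B7->F; covers B1=F, B2=T, B3=E, B4=F, B5=S, B7=F
input #3 (p=3, w=7): events B1->F, B3->E, B2->T, B5->S, B4->F, B7->T; covers B1=F, B2=T, B3=E, B4=F, B5=S, B7=T
input #4 (p=10, w=6): events B1->F, B3->S, B2->F, B5->S, B4->F, B7->F; covers B1=F, B2=F, B3=S, B4=F, B5=S, B7=F
input #5 (p=9, w=6): events B1->F, B3->E, B2->T, B5->S, B4->F, B7->T; covers B1=F, B2=T, B3=E, B4=F, B5=S, B7=T
input #6 (p=13, w=7): events B1->F, B3->S, B2->F, B5->S, B4->F, B7->T; covers B1=F, B2=F, B3=S, B4=F, B5=S, B7=T
input #7 (p=11, w=8): events B1->T, B3->S, B2->F, B5->E, B4->T, B6->F, B7->T; covers B1=T, B2=F, B3=S, B4=T, B5=E, B6=F, B7=T
input #8 (p=0, w=10): events B1->F, B3->E, B2->T, B5->S, B4->F, B7->F; covers B1=F, B2=T, B3=E, B4=F, B5=S, B7=F
together the pool reaches 13 outcomes: B1=T, B1=F, B2=T, B2=F, B3=S, B3=E, B4=T, B4=F, B5=S, B5=E, B6=F, B7=T, B7=F
every size-1 subset falls short of the 13 outcomes (best: 7/13)
at size 2, {1, 7} reaches all 13 outcomes; every lexicographically earlier size-2 subset fails

Answer: 2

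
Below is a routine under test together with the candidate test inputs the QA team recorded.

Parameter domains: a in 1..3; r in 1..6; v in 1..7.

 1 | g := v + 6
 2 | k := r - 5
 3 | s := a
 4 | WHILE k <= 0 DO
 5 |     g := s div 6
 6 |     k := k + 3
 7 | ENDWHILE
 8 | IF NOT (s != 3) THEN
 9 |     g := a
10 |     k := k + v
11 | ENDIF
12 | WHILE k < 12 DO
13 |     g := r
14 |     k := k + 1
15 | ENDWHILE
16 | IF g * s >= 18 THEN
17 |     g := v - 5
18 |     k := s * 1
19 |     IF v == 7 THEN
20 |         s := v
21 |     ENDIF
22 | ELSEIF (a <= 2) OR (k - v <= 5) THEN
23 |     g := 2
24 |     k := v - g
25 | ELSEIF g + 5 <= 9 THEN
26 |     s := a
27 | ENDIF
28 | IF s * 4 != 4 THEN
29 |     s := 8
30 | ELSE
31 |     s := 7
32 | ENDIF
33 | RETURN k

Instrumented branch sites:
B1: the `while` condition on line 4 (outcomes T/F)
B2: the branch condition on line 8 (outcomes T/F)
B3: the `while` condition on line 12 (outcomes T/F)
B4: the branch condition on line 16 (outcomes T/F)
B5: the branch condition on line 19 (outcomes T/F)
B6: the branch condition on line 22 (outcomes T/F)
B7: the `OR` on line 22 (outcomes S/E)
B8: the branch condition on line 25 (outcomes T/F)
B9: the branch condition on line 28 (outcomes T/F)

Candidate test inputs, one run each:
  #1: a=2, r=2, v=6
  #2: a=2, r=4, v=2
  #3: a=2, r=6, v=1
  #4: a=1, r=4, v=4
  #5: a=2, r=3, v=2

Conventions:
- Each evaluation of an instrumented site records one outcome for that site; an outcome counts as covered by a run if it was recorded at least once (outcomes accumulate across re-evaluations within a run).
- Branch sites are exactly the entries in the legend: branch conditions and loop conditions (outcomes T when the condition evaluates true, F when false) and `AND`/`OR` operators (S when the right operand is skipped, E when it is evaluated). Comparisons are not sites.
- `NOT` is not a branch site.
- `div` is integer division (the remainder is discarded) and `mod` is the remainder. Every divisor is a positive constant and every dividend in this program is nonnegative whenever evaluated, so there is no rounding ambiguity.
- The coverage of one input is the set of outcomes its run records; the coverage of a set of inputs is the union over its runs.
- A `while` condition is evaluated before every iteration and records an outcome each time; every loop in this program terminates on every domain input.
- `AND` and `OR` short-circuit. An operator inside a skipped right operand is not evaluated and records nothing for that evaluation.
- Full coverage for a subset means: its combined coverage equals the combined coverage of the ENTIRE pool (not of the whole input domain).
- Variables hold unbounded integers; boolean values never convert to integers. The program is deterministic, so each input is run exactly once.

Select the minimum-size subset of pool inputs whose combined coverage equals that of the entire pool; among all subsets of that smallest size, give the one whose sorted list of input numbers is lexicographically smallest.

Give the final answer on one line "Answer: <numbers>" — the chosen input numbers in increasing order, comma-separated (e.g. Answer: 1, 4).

input #1 (a=2, r=2, v=6): covers B1=T, B1=F, B2=F, B3=T, B3=F, B4=F, B6=T, B7=S, B9=T
input #2 (a=2, r=4, v=2): covers B1=T, B1=F, B2=F, B3=T, B3=F, B4=F, B6=T, B7=S, B9=T
input #3 (a=2, r=6, v=1): covers B1=F, B2=F, B3=T, B3=F, B4=F, B6=T, B7=S, B9=T
input #4 (a=1, r=4, v=4): covers B1=T, B1=F, B2=F, B3=T, B3=F, B4=F, B6=T, B7=S, B9=F
input #5 (a=2, r=3, v=2): covers B1=T, B1=F, B2=F, B3=T, B3=F, B4=F, B6=T, B7=S, B9=T
union over all inputs: B1=T, B1=F, B2=F, B3=T, B3=F, B4=F, B6=T, B7=S, B9=T, B9=F (10 outcomes)
no size-1 subset reaches all 10 outcomes (best union: 9/10)
inputs {1, 4} (size 2) cover everything; no size-2 subset with a lexicographically smaller index list covers all 10

Answer: 1, 4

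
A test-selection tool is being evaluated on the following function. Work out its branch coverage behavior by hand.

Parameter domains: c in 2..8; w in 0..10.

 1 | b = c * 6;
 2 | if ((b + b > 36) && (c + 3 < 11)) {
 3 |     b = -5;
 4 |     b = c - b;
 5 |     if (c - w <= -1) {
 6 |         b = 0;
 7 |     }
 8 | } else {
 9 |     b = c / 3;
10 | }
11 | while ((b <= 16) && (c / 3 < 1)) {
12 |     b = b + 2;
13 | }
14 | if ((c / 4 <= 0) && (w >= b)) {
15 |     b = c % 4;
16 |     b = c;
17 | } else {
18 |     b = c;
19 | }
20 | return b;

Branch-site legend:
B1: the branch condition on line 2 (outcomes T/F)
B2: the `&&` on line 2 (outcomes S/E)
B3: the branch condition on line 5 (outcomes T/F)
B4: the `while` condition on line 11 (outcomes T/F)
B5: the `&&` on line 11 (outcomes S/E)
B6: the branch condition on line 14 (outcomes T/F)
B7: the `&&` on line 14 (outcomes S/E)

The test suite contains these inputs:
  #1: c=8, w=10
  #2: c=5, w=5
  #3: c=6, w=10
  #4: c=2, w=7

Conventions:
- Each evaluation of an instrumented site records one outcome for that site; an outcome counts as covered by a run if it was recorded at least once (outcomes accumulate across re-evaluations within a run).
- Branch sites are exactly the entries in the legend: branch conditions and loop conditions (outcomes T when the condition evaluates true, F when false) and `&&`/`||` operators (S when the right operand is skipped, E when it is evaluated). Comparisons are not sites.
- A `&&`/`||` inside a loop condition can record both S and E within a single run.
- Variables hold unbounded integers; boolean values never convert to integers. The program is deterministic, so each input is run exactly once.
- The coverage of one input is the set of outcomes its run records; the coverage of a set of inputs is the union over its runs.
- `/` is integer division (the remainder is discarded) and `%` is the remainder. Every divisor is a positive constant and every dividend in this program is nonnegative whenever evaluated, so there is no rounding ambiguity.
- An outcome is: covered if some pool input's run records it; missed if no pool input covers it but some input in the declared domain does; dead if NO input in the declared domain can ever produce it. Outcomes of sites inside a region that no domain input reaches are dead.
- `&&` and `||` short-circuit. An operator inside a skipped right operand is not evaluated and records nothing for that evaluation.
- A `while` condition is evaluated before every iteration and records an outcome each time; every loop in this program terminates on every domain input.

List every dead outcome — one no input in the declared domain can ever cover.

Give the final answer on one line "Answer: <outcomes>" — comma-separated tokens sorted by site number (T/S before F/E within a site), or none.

checking every outcome against all 77 domain inputs:
  reachable outcomes have witnesses, e.g. B1=T (e.g. c=4, w=0), B1=F (e.g. c=2, w=0), B2=S (e.g. c=2, w=0), B2=E (e.g. c=4, w=0)

Answer: none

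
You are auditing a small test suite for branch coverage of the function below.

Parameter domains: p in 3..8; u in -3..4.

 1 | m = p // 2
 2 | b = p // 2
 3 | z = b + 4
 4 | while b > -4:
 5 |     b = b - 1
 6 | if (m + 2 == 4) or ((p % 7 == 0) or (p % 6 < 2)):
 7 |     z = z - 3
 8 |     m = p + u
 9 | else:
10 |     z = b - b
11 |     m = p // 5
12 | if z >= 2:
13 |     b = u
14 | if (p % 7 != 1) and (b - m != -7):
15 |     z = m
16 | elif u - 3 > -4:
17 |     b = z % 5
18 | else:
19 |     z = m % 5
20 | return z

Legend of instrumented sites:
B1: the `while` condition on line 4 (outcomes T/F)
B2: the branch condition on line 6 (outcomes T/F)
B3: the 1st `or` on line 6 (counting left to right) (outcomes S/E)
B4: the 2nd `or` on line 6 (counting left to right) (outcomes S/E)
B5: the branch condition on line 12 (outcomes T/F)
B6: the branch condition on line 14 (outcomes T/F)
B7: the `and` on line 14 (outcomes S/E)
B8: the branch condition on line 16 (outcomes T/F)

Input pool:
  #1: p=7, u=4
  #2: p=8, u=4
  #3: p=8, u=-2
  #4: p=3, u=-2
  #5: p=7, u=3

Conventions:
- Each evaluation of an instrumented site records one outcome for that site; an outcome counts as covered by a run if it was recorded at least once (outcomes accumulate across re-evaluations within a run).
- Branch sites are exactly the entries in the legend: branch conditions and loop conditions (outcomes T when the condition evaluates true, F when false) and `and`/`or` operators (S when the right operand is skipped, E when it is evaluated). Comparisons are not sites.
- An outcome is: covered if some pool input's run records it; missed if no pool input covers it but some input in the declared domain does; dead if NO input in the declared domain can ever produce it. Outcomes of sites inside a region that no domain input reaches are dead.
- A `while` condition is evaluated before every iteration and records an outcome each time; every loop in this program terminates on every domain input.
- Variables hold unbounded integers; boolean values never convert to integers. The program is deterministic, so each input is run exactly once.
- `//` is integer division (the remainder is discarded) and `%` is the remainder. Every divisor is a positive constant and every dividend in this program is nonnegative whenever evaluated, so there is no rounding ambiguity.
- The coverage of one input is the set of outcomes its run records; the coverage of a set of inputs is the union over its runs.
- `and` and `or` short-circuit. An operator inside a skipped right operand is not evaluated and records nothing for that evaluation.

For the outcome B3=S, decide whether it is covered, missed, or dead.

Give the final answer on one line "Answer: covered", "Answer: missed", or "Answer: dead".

no pool input records B3=S
but domain input (p=4, u=-3) does record it -> reachable, so missed

Answer: missed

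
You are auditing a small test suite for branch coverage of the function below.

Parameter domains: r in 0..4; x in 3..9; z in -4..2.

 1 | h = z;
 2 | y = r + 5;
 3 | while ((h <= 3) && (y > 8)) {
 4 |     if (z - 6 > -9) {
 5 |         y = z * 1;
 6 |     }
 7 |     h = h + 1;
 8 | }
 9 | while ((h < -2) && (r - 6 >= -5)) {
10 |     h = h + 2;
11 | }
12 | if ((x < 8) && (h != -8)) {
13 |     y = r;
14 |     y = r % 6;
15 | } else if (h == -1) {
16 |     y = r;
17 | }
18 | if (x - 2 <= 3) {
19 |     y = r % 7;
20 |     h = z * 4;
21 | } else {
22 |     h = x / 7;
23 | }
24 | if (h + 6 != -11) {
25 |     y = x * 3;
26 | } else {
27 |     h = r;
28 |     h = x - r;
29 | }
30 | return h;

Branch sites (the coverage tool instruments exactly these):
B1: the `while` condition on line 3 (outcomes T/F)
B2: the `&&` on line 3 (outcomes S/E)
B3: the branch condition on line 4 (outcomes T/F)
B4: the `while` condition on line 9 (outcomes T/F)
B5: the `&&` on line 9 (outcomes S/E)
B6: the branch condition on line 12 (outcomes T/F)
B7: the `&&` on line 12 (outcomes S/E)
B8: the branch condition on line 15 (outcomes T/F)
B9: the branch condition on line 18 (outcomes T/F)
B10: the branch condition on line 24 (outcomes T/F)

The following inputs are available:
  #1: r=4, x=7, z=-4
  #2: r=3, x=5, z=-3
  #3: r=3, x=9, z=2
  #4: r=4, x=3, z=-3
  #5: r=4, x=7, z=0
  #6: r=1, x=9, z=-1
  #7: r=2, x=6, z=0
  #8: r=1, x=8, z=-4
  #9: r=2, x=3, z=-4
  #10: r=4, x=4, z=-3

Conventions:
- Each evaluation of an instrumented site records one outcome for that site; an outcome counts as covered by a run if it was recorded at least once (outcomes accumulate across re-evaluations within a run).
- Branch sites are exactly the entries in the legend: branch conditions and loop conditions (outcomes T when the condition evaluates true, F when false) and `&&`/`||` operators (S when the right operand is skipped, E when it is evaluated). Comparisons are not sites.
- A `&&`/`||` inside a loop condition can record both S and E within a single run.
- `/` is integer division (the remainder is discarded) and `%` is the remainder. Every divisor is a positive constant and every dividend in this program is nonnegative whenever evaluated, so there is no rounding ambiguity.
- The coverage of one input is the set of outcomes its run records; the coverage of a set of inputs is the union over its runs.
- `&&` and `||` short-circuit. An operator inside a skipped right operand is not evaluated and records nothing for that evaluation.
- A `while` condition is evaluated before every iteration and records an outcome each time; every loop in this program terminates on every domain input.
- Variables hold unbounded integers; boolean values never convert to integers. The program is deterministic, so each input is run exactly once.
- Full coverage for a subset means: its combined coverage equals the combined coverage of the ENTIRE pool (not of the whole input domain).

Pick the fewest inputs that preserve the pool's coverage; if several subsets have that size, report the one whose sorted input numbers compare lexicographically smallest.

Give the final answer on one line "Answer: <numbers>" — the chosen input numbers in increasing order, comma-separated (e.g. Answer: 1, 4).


input #1 (r=4, x=7, z=-4): events B2->E, B1->T, B3->F, B2->E, B1->T, B3->F, B2->E, B1->T, B3->F, B2->E, B1->T, B3->F, B2->E, B1->T, ...; covers B1=T, B1=F, B2=S, B2=E, B3=F, B4=F, B5=S, B6=T, B7=E, B9=F, B10=T
input #2 (r=3, x=5, z=-3): events B2->E, B1->F, B5->E, B4->T, B5->S, B4->F, B7->E, B6->T, B9->T, B10->T; covers B1=F, B2=E, B4=T, B4=F, B5=S, B5=E, B6=T, B7=E, B9=T, B10=T
input #3 (r=3, x=9, z=2): events B2->E, B1->F, B5->S, B4->F, B7->S, B6->F, B8->F, B9->F, B10->T; covers B1=F, B2=E, B4=F, B5=S, B6=F, B7=S, B8=F, B9=F, B10=T
input #4 (r=4, x=3, z=-3): events B2->E, B1->T, B3->F, B2->E, B1->T, B3->F, B2->E, B1->T, B3->F, B2->E, B1->T, B3->F, B2->E, B1->T, ...; covers B1=T, B1=F, B2=S, B2=E, B3=F, B4=F, B5=S, B6=T, B7=E, B9=T, B10=T
input #5 (r=4, x=7, z=0): events B2->E, B1->T, B3->T, B2->E, B1->F, B5->S, B4->F, B7->E, B6->T, B9->F, B10->T; covers B1=T, B1=F, B2=E, B3=T, B4=F, B5=S, B6=T, B7=E, B9=F, B10=T
input #6 (r=1, x=9, z=-1): events B2->E, B1->F, B5->S, B4->F, B7->S, B6->F, B8->T, B9->F, B10->T; covers B1=F, B2=E, B4=F, B5=S, B6=F, B7=S, B8=T, B9=F, B10=T
input #7 (r=2, x=6, z=0): events B2->E, B1->F, B5->S, B4->F, B7->E, B6->T, B9->F, B10->T; covers B1=F, B2=E, B4=F, B5=S, B6=T, B7=E, B9=F, B10=T
input #8 (r=1, x=8, z=-4): events B2->E, B1->F, B5->E, B4->T, B5->S, B4->F, B7->S, B6->F, B8->F, B9->F, B10->T; covers B1=F, B2=E, B4=T, B4=F, B5=S, B5=E, B6=F, B7=S, B8=F, B9=F, B10=T
input #9 (r=2, x=3, z=-4): events B2->E, B1->F, B5->E, B4->T, B5->S, B4->F, B7->E, B6->T, B9->T, B10->T; covers B1=F, B2=E, B4=T, B4=F, B5=S, B5=E, B6=T, B7=E, B9=T, B10=T
input #10 (r=4, x=4, z=-3): events B2->E, B1->T, B3->F, B2->E, B1->T, B3->F, B2->E, B1->T, B3->F, B2->E, B1->T, B3->F, B2->E, B1->T, ...; covers B1=T, B1=F, B2=S, B2=E, B3=F, B4=F, B5=S, B6=T, B7=E, B9=T, B10=T
union over all inputs: B1=T, B1=F, B2=S, B2=E, B3=T, B3=F, B4=T, B4=F, B5=S, B5=E, B6=T, B6=F, B7=S, B7=E, B8=T, B8=F, B9=T, B9=F, B10=T (19 outcomes)
checked all size-1 subsets: none covers 19 outcomes (max 11/19)
checked all size-2 subsets: none covers 19 outcomes (max 17/19)
checked all size-3 subsets: none covers 19 outcomes (max 18/19)
size 4: inputs {4, 5, 6, 8} cover all 19 outcomes, and no lexicographically smaller subset of this size does
Answer: 4, 5, 6, 8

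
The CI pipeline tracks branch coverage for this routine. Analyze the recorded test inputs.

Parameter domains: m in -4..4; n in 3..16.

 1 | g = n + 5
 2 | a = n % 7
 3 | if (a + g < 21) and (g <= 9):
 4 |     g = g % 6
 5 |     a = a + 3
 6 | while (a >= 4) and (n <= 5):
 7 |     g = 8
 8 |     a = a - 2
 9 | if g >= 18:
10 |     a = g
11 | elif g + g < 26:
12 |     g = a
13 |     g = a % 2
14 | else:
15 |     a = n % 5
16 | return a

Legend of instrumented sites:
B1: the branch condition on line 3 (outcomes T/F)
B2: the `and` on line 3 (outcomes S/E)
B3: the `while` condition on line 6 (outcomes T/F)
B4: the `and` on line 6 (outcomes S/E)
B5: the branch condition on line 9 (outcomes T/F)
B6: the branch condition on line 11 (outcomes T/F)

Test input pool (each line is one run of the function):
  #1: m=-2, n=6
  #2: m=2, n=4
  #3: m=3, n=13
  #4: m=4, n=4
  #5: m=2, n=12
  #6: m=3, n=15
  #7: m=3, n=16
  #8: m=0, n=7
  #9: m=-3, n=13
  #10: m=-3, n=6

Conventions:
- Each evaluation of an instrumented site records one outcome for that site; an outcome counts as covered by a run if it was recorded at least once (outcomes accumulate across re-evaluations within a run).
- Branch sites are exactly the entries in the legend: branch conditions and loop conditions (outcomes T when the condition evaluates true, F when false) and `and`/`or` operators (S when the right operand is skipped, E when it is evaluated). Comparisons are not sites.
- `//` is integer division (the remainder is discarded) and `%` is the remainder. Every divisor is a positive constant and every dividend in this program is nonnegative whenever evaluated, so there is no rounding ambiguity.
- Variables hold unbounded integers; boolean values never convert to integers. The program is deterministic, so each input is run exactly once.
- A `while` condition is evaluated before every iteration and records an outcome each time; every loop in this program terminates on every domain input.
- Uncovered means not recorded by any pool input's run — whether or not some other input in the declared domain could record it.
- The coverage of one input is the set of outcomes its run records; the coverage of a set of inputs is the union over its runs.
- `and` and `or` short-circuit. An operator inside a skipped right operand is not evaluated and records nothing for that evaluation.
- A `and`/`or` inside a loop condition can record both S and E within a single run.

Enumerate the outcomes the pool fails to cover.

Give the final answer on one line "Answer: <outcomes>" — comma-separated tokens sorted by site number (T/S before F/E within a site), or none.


test 1 (m=-2, n=6) hits B1=F, B2=E, B3=F, B4=E, B5=F, B6=T
test 2 (m=2, n=4) hits B1=T, B2=E, B3=T, B3=F, B4=S, B4=E, B5=F, B6=T
test 3 (m=3, n=13) hits B1=F, B2=S, B3=F, B4=E, B5=T
test 4 (m=4, n=4) hits B1=T, B2=E, B3=T, B3=F, B4=S, B4=E, B5=F, B6=T
test 5 (m=2, n=12) hits B1=F, B2=S, B3=F, B4=E, B5=F, B6=F
test 6 (m=3, n=15) hits B1=F, B2=S, B3=F, B4=S, B5=T
test 7 (m=3, n=16) hits B1=F, B2=S, B3=F, B4=S, B5=T
test 8 (m=0, n=7) hits B1=F, B2=E, B3=F, B4=S, B5=F, B6=T
test 9 (m=-3, n=13) hits B1=F, B2=S, B3=F, B4=E, B5=T
test 10 (m=-3, n=6) hits B1=F, B2=E, B3=F, B4=E, B5=F, B6=T
union over the pool: B1=T, B1=F, B2=S, B2=E, B3=T, B3=F, B4=S, B4=E, B5=T, B5=F, B6=T, B6=F
uncovered (0 of 12): none
Answer: none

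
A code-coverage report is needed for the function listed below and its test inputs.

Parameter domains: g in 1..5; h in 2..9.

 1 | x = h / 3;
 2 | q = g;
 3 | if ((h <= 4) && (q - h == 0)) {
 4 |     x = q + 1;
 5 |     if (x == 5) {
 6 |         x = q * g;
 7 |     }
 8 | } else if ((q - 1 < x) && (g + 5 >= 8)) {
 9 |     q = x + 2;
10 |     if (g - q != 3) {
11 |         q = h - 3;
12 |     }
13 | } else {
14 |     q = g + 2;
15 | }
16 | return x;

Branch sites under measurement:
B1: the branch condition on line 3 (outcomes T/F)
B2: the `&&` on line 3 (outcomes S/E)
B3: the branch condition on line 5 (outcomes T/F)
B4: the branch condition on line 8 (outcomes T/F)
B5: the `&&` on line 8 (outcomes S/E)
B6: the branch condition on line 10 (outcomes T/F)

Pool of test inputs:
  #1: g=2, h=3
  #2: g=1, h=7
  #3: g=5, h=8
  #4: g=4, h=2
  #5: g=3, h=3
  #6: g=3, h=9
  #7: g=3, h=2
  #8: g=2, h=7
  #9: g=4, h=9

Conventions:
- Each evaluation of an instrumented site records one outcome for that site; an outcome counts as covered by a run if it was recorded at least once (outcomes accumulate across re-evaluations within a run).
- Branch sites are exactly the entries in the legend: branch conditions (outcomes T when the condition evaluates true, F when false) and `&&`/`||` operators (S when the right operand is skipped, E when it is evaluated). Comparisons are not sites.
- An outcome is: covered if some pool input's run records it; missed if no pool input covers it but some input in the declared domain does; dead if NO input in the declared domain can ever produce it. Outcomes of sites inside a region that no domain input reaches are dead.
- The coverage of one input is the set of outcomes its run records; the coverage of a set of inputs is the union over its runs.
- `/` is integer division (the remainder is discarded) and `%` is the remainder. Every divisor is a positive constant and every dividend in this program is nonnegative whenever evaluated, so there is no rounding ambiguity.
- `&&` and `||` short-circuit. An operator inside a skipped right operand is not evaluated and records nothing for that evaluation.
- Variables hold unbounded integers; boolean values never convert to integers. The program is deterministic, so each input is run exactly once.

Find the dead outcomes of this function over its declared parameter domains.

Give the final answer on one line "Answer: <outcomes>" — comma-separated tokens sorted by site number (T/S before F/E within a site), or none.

checking every outcome against all 40 domain inputs:
  B6=F: zero occurrences over every domain input -> dead
  reachable outcomes have witnesses, e.g. B1=T (e.g. g=2, h=2), B1=F (e.g. g=1, h=2), B2=S (e.g. g=1, h=5), B2=E (e.g. g=1, h=2)

Answer: B6=F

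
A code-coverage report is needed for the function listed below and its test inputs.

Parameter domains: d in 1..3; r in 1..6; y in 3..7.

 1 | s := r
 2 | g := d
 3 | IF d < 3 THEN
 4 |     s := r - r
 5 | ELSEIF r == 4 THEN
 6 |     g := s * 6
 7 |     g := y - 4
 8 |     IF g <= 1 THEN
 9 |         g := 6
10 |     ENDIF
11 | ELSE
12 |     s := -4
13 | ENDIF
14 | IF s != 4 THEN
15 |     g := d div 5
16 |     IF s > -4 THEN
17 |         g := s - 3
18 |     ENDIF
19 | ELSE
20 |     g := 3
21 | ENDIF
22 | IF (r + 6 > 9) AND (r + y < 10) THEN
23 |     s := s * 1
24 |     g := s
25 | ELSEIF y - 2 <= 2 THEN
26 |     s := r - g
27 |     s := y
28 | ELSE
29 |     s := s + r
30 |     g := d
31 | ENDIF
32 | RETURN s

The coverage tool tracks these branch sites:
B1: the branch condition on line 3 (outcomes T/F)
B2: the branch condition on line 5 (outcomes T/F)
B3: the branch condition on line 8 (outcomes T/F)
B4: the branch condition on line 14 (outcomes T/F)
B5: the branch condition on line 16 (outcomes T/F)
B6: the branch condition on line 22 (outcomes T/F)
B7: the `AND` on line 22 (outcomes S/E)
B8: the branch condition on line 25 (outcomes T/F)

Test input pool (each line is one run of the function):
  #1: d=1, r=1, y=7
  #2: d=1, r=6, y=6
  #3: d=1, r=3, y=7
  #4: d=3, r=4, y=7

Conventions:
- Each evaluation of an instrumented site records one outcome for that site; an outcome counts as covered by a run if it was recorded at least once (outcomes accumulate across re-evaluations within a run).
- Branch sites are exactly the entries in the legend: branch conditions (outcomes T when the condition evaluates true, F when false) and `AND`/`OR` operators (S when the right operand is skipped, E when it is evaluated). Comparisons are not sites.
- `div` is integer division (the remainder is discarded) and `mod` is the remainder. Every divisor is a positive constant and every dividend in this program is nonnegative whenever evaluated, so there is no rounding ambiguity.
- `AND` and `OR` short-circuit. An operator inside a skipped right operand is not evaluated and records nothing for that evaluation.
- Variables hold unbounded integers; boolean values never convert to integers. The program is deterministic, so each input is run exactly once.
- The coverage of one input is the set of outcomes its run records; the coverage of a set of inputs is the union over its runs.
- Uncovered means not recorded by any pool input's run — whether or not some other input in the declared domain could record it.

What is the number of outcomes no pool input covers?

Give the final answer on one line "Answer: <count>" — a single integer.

input #1, d=1, r=1, y=7: events B1->T, B4->T, B5->T, B7->S, B6->F, B8->F; outcomes B1=T, B4=T, B5=T, B6=F, B7=S, B8=F
input #2, d=1, r=6, y=6: events B1->T, B4->T, B5->T, B7->E, B6->F, B8->F; outcomes B1=T, B4=T, B5=T, B6=F, B7=E, B8=F
input #3, d=1, r=3, y=7: events B1->T, B4->T, B5->T, B7->S, B6->F, B8->F; outcomes B1=T, B4=T, B5=T, B6=F, B7=S, B8=F
input #4, d=3, r=4, y=7: events B1->F, B2->T, B3->F, B4->F, B7->E, B6->F, B8->F; outcomes B1=F, B2=T, B3=F, B4=F, B6=F, B7=E, B8=F
union over the pool: B1=T, B1=F, B2=T, B3=F, B4=T, B4=F, B5=T, B6=F, B7=S, B7=E, B8=F
uncovered (5 of 16): B2=F, B3=T, B5=F, B6=T, B8=T

Answer: 5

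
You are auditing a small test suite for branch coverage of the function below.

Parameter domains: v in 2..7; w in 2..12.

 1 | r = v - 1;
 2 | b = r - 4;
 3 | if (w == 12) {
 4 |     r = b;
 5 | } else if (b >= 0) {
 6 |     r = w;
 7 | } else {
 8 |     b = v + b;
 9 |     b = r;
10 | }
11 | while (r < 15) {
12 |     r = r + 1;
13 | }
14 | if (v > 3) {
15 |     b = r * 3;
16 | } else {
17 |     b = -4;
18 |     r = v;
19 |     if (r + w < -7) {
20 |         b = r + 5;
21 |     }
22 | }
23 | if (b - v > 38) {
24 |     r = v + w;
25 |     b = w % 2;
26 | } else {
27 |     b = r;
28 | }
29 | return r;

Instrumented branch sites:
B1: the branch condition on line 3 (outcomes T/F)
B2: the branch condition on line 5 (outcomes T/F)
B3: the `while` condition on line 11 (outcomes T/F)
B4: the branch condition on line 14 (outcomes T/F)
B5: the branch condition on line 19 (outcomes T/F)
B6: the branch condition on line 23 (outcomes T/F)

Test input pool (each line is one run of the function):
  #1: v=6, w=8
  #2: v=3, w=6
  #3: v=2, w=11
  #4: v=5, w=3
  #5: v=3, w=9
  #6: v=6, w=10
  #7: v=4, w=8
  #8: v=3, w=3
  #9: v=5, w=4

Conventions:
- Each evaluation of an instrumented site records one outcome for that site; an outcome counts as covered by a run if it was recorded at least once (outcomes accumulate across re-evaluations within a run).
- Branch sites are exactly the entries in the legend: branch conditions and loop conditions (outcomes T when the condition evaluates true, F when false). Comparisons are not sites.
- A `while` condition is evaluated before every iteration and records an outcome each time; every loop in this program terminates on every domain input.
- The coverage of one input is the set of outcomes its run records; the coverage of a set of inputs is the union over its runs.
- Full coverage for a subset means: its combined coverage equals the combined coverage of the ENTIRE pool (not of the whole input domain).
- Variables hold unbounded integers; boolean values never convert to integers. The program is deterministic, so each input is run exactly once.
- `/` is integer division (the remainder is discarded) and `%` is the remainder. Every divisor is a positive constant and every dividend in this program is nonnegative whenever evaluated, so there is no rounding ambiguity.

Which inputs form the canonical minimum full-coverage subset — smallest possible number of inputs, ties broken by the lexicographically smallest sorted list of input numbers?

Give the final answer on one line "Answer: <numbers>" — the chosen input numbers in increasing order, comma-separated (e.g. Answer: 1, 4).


test 1 (v=6, w=8) fires B1->F, B2->T, B3->T, B3->T, B3->T, B3->T, B3->T, B3->T, B3->T, B3->F, B4->T, B6->T; hits B1=F, B2=T, B3=T, B3=F, B4=T, B6=T
test 2 (v=3, w=6) fires B1->F, B2->F, B3->T, B3->T, B3->T, B3->T, B3->T, B3->T, B3->T, B3->T, B3->T, B3->T, B3->T, B3->T, ...; hits B1=F, B2=F, B3=T, B3=F, B4=F, B5=F, B6=F
test 3 (v=2, w=11) fires B1->F, B2->F, B3->T, B3->T, B3->T, B3->T, B3->T, B3->T, B3->T, B3->T, B3->T, B3->T, B3->T, B3->T, ...; hits B1=F, B2=F, B3=T, B3=F, B4=F, B5=F, B6=F
test 4 (v=5, w=3) fires B1->F, B2->T, B3->T, B3->T, B3->T, B3->T, B3->T, B3->T, B3->T, B3->T, B3->T, B3->T, B3->T, B3->T, ...; hits B1=F, B2=T, B3=T, B3=F, B4=T, B6=T
test 5 (v=3, w=9) fires B1->F, B2->F, B3->T, B3->T, B3->T, B3->T, B3->T, B3->T, B3->T, B3->T, B3->T, B3->T, B3->T, B3->T, ...; hits B1=F, B2=F, B3=T, B3=F, B4=F, B5=F, B6=F
test 6 (v=6, w=10) fires B1->F, B2->T, B3->T, B3->T, B3->T, B3->T, B3->T, B3->F, B4->T, B6->T; hits B1=F, B2=T, B3=T, B3=F, B4=T, B6=T
test 7 (v=4, w=8) fires B1->F, B2->F, B3->T, B3->T, B3->T, B3->T, B3->T, B3->T, B3->T, B3->T, B3->T, B3->T, B3->T, B3->T, ...; hits B1=F, B2=F, B3=T, B3=F, B4=T, B6=T
test 8 (v=3, w=3) fires B1->F, B2->F, B3->T, B3->T, B3->T, B3->T, B3->T, B3->T, B3->T, B3->T, B3->T, B3->T, B3->T, B3->T, ...; hits B1=F, B2=F, B3=T, B3=F, B4=F, B5=F, B6=F
test 9 (v=5, w=4) fires B1->F, B2->T, B3->T, B3->T, B3->T, B3->T, B3->T, B3->T, B3->T, B3->T, B3->T, B3->T, B3->T, B3->F, ...; hits B1=F, B2=T, B3=T, B3=F, B4=T, B6=T
pool-wide coverage (10 outcomes): B1=F, B2=T, B2=F, B3=T, B3=F, B4=T, B4=F, B5=F, B6=T, B6=F
every size-1 subset falls short of the 10 outcomes (best: 7/10)
the canonical winner is {1, 2}: size 2, full 10-outcome coverage, earliest index list among size-2 covers
Answer: 1, 2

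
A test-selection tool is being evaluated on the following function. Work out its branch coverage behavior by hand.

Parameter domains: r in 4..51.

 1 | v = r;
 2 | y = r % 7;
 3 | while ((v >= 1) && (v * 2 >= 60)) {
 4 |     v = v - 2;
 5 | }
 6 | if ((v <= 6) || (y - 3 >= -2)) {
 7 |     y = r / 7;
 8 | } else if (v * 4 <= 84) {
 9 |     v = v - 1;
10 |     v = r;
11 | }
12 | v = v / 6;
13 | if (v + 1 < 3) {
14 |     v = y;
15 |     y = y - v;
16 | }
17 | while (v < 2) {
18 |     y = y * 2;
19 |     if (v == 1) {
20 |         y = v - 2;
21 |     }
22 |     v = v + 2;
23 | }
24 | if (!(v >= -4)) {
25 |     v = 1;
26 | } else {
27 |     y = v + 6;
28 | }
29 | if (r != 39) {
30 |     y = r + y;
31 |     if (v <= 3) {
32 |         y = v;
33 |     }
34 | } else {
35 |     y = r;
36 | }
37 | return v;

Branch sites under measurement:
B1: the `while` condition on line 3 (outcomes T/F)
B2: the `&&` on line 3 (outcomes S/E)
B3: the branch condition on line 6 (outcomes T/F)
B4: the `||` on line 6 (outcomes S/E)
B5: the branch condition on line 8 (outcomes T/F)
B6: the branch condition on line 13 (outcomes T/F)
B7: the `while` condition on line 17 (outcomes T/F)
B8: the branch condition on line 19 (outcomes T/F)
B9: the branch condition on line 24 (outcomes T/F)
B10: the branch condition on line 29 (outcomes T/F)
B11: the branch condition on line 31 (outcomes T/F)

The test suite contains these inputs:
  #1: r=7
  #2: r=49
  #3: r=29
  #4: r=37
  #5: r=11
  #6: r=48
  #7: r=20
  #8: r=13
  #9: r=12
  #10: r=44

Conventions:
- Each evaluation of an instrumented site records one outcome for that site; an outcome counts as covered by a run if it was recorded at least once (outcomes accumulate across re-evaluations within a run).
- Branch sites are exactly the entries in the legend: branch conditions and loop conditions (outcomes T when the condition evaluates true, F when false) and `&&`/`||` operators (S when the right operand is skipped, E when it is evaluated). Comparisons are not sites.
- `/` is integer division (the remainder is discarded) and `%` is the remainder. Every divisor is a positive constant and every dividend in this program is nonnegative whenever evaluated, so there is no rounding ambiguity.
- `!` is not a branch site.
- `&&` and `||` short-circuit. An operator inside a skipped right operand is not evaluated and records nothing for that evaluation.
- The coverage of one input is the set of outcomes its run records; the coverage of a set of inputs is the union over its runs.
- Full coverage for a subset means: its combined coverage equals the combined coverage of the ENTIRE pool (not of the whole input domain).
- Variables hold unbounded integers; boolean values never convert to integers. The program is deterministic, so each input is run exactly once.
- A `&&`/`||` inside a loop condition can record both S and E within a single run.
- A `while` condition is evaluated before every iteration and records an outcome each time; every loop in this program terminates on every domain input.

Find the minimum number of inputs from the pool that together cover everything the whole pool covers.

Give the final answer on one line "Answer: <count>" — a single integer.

run #1 (r=7) runs B2->E, B1->F, B4->E, B3->F, B5->T, B6->T, B7->T, B8->F, B7->F, B9->F, B10->T, B11->T; records B1=F, B2=E, B3=F, B4=E, B5=T, B6=T, B7=T, B7=F, B8=F, B9=F, B10=T, B11=T
run #2 (r=49) runs B2->E, B1->T, B2->E, B1->T, B2->E, B1->T, B2->E, B1->T, B2->E, B1->T, B2->E, B1->T, B2->E, B1->T, ...; records B1=T, B1=F, B2=E, B3=F, B4=E, B5=F, B6=F, B7=F, B9=F, B10=T, B11=F
run #3 (r=29) runs B2->E, B1->F, B4->E, B3->T, B6->F, B7->F, B9->F, B10->T, B11->F; records B1=F, B2=E, B3=T, B4=E, B6=F, B7=F, B9=F, B10=T, B11=F
run #4 (r=37) runs B2->E, B1->T, B2->E, B1->T, B2->E, B1->T, B2->E, B1->T, B2->E, B1->F, B4->E, B3->T, B6->F, B7->F, ...; records B1=T, B1=F, B2=E, B3=T, B4=E, B6=F, B7=F, B9=F, B10=T, B11=F
run #5 (r=11) runs B2->E, B1->F, B4->E, B3->T, B6->T, B7->T, B8->T, B7->F, B9->F, B10->T, B11->T; records B1=F, B2=E, B3=T, B4=E, B6=T, B7=T, B7=F, B8=T, B9=F, B10=T, B11=T
run #6 (r=48) runs B2->E, B1->T, B2->E, B1->T, B2->E, B1->T, B2->E, B1->T, B2->E, B1->T, B2->E, B1->T, B2->E, B1->T, ...; records B1=T, B1=F, B2=E, B3=T, B4=E, B6=F, B7=F, B9=F, B10=T, B11=F
run #7 (r=20) runs B2->E, B1->F, B4->E, B3->T, B6->F, B7->F, B9->F, B10->T, B11->T; records B1=F, B2=E, B3=T, B4=E, B6=F, B7=F, B9=F, B10=T, B11=T
run #8 (r=13) runs B2->E, B1->F, B4->E, B3->T, B6->F, B7->F, B9->F, B10->T, B11->T; records B1=F, B2=E, B3=T, B4=E, B6=F, B7=F, B9=F, B10=T, B11=T
run #9 (r=12) runs B2->E, B1->F, B4->E, B3->T, B6->F, B7->F, B9->F, B10->T, B11->T; records B1=F, B2=E, B3=T, B4=E, B6=F, B7=F, B9=F, B10=T, B11=T
run #10 (r=44) runs B2->E, B1->T, B2->E, B1->T, B2->E, B1->T, B2->E, B1->T, B2->E, B1->T, B2->E, B1->T, B2->E, B1->T, ...; records B1=T, B1=F, B2=E, B3=T, B4=E, B6=F, B7=F, B9=F, B10=T, B11=F
the full pool covers 18 outcomes: B1=T, B1=F, B2=E, B3=T, B3=F, B4=E, B5=T, B5=F, B6=T, B6=F, B7=T, B7=F, B8=T, B8=F, B9=F, B10=T, B11=T, B11=F
size 1 is not enough: best union over all size-1 subsets is 12/18
size 2 is not enough: best union over all size-2 subsets is 16/18
inputs {1, 2, 5} (size 3) cover everything; no size-3 subset with a lexicographically smaller index list covers all 18

Answer: 3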